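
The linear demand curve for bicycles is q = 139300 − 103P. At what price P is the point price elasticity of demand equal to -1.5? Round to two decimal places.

811.46

Ed = −103P/(139300 − 103P). Set this equal to -1.5:
103P = 1.5·(139300 − 103P) ⇒ 103P(1 + 1.5) = 1.5·139300
P = 1.5·139300 / (103·2.5) = 811.4563…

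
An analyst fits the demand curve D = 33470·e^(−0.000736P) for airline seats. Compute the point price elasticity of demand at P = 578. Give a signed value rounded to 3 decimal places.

dD/dP = −0.000736·D = -16.0983. At P = 578, D = 21872.7.
Ed = (dD/dP)·(P/D) = (-16.0983) × (578/21872.7) = -0.42540…

-0.425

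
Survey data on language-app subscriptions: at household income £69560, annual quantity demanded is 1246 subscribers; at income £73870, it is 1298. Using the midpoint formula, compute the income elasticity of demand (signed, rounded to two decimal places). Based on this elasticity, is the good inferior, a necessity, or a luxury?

%ΔQ = (1298 − 1246)/[( 1246 + 1298)/2] = 52/1272 = 0.040880…
%ΔIncome = (73870 − 69560)/[( 69560 + 73870)/2] = 4310/71715 = 0.060099…
E_income = (52/1272) / (4310/71715) = 0.6802…
0 < E_income < 1 ⇒ normal good, necessity.

0.68; necessity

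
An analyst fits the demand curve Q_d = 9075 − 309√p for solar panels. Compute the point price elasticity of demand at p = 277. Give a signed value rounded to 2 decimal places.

-0.65

dQ_d/dp = −309/(2√p) = -9.28301. At p = 277, Q_d = 3932.22.
Ed = (dQ_d/dp)·(p/Q_d) = (-9.28301) × (277/3932.22) = -0.6539…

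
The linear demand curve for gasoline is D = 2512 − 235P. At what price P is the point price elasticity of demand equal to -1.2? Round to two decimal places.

Ed = −235P/(2512 − 235P). Set this equal to -1.2:
235P = 1.2·(2512 − 235P) ⇒ 235P(1 + 1.2) = 1.2·2512
P = 1.2·2512 / (235·2.2) = 5.8305…

5.83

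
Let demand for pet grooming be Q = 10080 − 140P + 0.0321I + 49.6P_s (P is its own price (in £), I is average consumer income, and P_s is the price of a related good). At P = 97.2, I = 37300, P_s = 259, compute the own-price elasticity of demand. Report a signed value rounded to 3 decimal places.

At the given values, Q = 10080 − 140(97.2) + 0.0321(37300) + 49.6(259) = 10515.73.
∂Q/∂P = −140.
E = (-140) × (97.2/10515.73) = -1.29406…

-1.294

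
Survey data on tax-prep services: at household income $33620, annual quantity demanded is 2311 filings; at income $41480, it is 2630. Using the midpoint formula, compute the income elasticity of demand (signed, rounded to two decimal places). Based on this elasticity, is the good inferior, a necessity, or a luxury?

0.62; necessity

%ΔQ = (2630 − 2311)/[( 2311 + 2630)/2] = 319/2470.5 = 0.129123…
%ΔIncome = (41480 − 33620)/[( 33620 + 41480)/2] = 7860/37550 = 0.209320…
E_income = (319/2470.5) / (7860/37550) = 0.6168…
0 < E_income < 1 ⇒ normal good, necessity.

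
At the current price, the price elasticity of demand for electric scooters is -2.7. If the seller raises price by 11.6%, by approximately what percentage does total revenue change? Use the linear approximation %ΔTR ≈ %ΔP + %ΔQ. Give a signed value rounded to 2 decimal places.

%ΔQ ≈ Ed × %ΔP = (-2.7) × (+11.6%) = -31.3200%
%ΔTR ≈ %ΔP + %ΔQ = (+11.6%) + (-31.3200%) = -19.7200%

-19.72%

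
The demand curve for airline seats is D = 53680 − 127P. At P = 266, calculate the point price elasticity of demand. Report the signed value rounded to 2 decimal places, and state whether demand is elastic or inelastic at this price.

-1.70; elastic

dD/dP = −127. At P = 266, D = 53680 − 127(266) = 19898.
Ed = (dD/dP)·(P/D) = −127 × (266/19898) = -1.6977…
|Ed| = 1.70 > 1, so demand is elastic.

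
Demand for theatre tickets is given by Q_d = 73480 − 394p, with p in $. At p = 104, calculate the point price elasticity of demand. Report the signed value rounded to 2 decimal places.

-1.26

dQ_d/dp = −394. At p = 104, Q_d = 73480 − 394(104) = 32504.
Ed = (dQ_d/dp)·(p/Q_d) = −394 × (104/32504) = -1.2606…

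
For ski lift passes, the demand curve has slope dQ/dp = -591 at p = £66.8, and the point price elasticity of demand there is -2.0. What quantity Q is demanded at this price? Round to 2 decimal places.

19739.40

Ed = (dQ/dp)·(p/Q) ⇒ Q = (dQ/dp)·p/Ed = (-591)·66.8/(-2.0) = 19739.4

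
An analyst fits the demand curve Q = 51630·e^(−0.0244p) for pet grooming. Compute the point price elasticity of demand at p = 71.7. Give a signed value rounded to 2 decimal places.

dQ/dp = −0.0244·Q = -219.029. At p = 71.7, Q = 8976.62.
Ed = (dQ/dp)·(p/Q) = (-219.029) × (71.7/8976.62) = -1.7494…

-1.75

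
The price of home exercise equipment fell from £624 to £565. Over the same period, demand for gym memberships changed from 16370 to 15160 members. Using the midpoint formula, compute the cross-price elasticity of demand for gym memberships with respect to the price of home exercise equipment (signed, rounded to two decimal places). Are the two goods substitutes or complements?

0.77; substitutes

%ΔQ_{gym memberships} = (15160 − 16370)/avg = -1210/15765 = -0.076752…
%ΔP_{home exercise equipment} = (565 − 624)/avg = -59/594.5 = -0.099243…
E_cross = (-1210/15765) / (-59/594.5) = 0.7733…
E_cross > 0 ⇒ the goods are substitutes.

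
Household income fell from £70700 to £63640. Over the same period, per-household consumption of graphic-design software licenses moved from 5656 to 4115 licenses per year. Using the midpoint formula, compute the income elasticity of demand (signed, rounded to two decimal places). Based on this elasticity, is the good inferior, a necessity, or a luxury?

3.00; luxury

%ΔQ = (4115 − 5656)/[( 5656 + 4115)/2] = -1541/4885.5 = -0.315423…
%ΔIncome = (63640 − 70700)/[( 70700 + 63640)/2] = -7060/67170 = -0.105106…
E_income = (-1541/4885.5) / (-7060/67170) = 3.0009…
E_income > 1 ⇒ normal good, luxury.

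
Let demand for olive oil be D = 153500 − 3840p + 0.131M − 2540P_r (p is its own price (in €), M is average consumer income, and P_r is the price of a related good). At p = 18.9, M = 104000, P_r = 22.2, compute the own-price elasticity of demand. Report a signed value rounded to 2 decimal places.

-1.90

At the given values, D = 153500 − 3840(18.9) + 0.131(104000) − 2540(22.2) = 38160.
∂D/∂p = −3840.
E = (-3840) × (18.9/38160) = -1.9018…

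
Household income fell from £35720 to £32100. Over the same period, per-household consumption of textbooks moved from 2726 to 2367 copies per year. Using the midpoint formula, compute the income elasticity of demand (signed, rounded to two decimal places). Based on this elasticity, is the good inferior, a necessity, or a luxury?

1.32; luxury

%ΔQ = (2367 − 2726)/[( 2726 + 2367)/2] = -359/2546.5 = -0.140977…
%ΔIncome = (32100 − 35720)/[( 35720 + 32100)/2] = -3620/33910 = -0.106753…
E_income = (-359/2546.5) / (-3620/33910) = 1.3205…
E_income > 1 ⇒ normal good, luxury.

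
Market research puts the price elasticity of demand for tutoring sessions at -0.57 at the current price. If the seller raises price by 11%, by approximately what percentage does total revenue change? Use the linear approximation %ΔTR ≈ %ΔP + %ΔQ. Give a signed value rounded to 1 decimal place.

+4.7%

%ΔQ ≈ Ed × %ΔP = (-0.57) × (+11%) = -6.2700%
%ΔTR ≈ %ΔP + %ΔQ = (+11%) + (-6.2700%) = +4.7300%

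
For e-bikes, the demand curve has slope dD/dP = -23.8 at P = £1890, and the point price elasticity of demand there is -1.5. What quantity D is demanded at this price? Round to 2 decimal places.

Ed = (dD/dP)·(P/D) ⇒ D = (dD/dP)·P/Ed = (-23.8)·1890/(-1.5) = 29988

29988.00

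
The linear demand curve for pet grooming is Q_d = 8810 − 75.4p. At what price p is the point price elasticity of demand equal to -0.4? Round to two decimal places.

Ed = −75.4p/(8810 − 75.4p). Set this equal to -0.4:
75.4p = 0.4·(8810 − 75.4p) ⇒ 75.4p(1 + 0.4) = 0.4·8810
p = 0.4·8810 / (75.4·1.4) = 33.3838…

33.38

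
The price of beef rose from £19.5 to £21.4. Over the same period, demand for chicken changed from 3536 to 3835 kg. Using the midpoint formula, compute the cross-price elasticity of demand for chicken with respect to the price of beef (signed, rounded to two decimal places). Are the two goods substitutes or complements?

0.87; substitutes

%ΔQ_{chicken} = (3835 − 3536)/avg = 299/3685.5 = 0.081128…
%ΔP_{beef} = (21.4 − 19.5)/avg = 1.9/20.45 = 0.092909…
E_cross = (299/3685.5) / (1.9/20.45) = 0.8732…
E_cross > 0 ⇒ the goods are substitutes.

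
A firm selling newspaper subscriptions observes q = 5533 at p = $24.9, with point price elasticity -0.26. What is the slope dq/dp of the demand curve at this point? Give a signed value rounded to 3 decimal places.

Ed = (dq/dp)·(p/q) ⇒ dq/dp = Ed·q/p = (-0.26)·5533/24.9 = -57.77429…

-57.774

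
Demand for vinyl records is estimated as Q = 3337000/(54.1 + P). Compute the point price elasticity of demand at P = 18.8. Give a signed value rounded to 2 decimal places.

dQ/dP = −3337000/(54.1 + P)² = -627.915. At P = 18.8, Q = 45775.
Ed = (dQ/dP)·(P/Q) = (-627.915) × (18.8/45775) = -0.2578…

-0.26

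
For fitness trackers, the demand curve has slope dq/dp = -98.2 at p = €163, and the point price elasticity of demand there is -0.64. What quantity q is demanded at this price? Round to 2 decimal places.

25010.31

Ed = (dq/dp)·(p/q) ⇒ q = (dq/dp)·p/Ed = (-98.2)·163/(-0.64) = 25010.3125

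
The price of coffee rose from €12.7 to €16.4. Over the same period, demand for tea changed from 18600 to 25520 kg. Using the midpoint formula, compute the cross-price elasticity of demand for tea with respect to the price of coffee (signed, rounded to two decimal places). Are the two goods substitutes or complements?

1.23; substitutes

%ΔQ_{tea} = (25520 − 18600)/avg = 6920/22060 = 0.313689…
%ΔP_{coffee} = (16.4 − 12.7)/avg = 3.7/14.55 = 0.254295…
E_cross = (6920/22060) / (3.7/14.55) = 1.2335…
E_cross > 0 ⇒ the goods are substitutes.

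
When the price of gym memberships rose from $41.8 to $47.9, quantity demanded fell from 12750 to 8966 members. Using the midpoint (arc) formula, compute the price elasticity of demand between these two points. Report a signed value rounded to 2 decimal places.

%ΔQ = (8966 − 12750) / [(12750 + 8966)/2] = -3784/10858 = -0.348498…
%ΔP = (47.9 − 41.8) / [(41.8 + 47.9)/2] = 6.1/44.85 = 0.136008…
Arc Ed = %ΔQ / %ΔP = (-3784/10858) / (6.1/44.85) = -2.5623…

-2.56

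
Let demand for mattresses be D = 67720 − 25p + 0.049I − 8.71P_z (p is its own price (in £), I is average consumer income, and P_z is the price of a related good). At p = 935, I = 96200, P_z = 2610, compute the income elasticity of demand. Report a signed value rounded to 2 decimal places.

0.18

At the given values, D = 67720 − 25(935) + 0.049(96200) − 8.71(2610) = 26325.7.
∂D/∂I = 0.049.
E = (0.049) × (96200/26325.7) = 0.1790…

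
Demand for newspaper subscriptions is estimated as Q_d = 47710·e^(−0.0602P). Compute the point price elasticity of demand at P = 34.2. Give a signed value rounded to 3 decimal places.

-2.059

dQ_d/dP = −0.0602·Q_d = -366.491. At P = 34.2, Q_d = 6087.89.
Ed = (dQ_d/dP)·(P/Q_d) = (-366.491) × (34.2/6087.89) = -2.05884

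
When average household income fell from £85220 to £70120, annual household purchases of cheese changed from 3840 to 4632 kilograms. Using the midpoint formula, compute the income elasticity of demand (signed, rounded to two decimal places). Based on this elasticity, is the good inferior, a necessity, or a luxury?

%ΔQ = (4632 − 3840)/[( 3840 + 4632)/2] = 792/4236 = 0.186968…
%ΔIncome = (70120 − 85220)/[( 85220 + 70120)/2] = -15100/77670 = -0.194412…
E_income = (792/4236) / (-15100/77670) = -0.9617…
E_income < 0 ⇒ inferior good.

-0.96; inferior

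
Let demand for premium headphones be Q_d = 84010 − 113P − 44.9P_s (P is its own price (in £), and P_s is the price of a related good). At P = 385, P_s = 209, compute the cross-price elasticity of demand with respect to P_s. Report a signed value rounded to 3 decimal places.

At the given values, Q_d = 84010 − 113(385) − 44.9(209) = 31120.9.
∂Q_d/∂P_s = -44.9.
E = (-44.9) × (209/31120.9) = -0.30153…

-0.302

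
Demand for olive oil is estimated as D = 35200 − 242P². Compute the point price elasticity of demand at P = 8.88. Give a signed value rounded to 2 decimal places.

-2.37

dD/dP = −2·242·P = -4297.92. At P = 8.88, D = 16117.2352.
Ed = (dD/dP)·(P/D) = (-4297.92) × (8.88/16117.2352) = -2.3679…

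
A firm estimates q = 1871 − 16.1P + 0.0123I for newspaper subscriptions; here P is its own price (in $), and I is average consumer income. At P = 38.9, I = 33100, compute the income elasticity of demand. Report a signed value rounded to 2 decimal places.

At the given values, q = 1871 − 16.1(38.9) + 0.0123(33100) = 1651.84.
∂q/∂I = 0.0123.
E = (0.0123) × (33100/1651.84) = 0.2464…

0.25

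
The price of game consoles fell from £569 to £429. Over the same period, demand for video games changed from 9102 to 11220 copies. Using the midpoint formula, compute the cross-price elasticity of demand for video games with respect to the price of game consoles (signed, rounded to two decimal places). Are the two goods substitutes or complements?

%ΔQ_{video games} = (11220 − 9102)/avg = 2118/10161 = 0.208444…
%ΔP_{game consoles} = (429 − 569)/avg = -140/499 = -0.280561…
E_cross = (2118/10161) / (-140/499) = -0.7429…
E_cross < 0 ⇒ the goods are complements.

-0.74; complements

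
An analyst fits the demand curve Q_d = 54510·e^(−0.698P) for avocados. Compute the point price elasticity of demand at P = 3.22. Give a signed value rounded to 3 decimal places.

dQ_d/dP = −0.698·Q_d = -4020.02. At P = 3.22, Q_d = 5759.35.
Ed = (dQ_d/dP)·(P/Q_d) = (-4020.02) × (3.22/5759.35) = -2.24756

-2.248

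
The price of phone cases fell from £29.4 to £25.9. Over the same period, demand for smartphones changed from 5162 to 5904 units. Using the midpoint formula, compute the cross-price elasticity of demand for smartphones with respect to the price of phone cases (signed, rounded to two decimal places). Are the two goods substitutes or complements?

-1.06; complements

%ΔQ_{smartphones} = (5904 − 5162)/avg = 742/5533 = 0.134104…
%ΔP_{phone cases} = (25.9 − 29.4)/avg = -3.5/27.65 = -0.126582…
E_cross = (742/5533) / (-3.5/27.65) = -1.0594…
E_cross < 0 ⇒ the goods are complements.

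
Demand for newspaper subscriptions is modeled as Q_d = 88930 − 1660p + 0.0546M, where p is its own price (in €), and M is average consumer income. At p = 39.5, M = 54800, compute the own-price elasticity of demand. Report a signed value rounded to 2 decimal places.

At the given values, Q_d = 88930 − 1660(39.5) + 0.0546(54800) = 26352.08.
∂Q_d/∂p = −1660.
E = (-1660) × (39.5/26352.08) = -2.4882…

-2.49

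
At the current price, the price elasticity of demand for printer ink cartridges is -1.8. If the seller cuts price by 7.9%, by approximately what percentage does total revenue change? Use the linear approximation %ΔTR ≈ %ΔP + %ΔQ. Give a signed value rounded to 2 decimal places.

%ΔQ ≈ Ed × %ΔP = (-1.8) × (-7.9%) = +14.2200%
%ΔTR ≈ %ΔP + %ΔQ = (-7.9%) + (+14.2200%) = +6.3200%

+6.32%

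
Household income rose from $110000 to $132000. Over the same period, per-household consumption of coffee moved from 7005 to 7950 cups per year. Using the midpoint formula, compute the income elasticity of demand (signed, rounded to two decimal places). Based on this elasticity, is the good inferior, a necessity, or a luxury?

%ΔQ = (7950 − 7005)/[( 7005 + 7950)/2] = 945/7477.5 = 0.126379…
%ΔIncome = (132000 − 110000)/[( 110000 + 132000)/2] = 22000/121000 = 0.181818…
E_income = (945/7477.5) / (22000/121000) = 0.6950…
0 < E_income < 1 ⇒ normal good, necessity.

0.70; necessity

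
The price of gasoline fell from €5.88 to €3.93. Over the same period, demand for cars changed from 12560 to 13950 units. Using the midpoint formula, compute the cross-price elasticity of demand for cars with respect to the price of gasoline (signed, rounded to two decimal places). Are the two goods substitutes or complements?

-0.26; complements

%ΔQ_{cars} = (13950 − 12560)/avg = 1390/13255 = 0.104866…
%ΔP_{gasoline} = (3.93 − 5.88)/avg = -1.95/4.905 = -0.397553…
E_cross = (1390/13255) / (-1.95/4.905) = -0.2637…
E_cross < 0 ⇒ the goods are complements.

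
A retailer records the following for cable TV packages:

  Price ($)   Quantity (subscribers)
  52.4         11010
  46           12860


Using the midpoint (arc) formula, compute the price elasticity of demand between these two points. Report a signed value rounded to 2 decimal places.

%ΔQ = (12860 − 11010) / [(11010 + 12860)/2] = 1850/11935 = 0.155006…
%ΔP = (46 − 52.4) / [(52.4 + 46)/2] = -6.4/49.2 = -0.130081…
Arc Ed = %ΔQ / %ΔP = (1850/11935) / (-6.4/49.2) = -1.1916…

-1.19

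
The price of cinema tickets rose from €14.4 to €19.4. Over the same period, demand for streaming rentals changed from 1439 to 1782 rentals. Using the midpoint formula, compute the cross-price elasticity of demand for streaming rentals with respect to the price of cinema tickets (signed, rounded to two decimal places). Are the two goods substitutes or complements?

0.72; substitutes

%ΔQ_{streaming rentals} = (1782 − 1439)/avg = 343/1610.5 = 0.212977…
%ΔP_{cinema tickets} = (19.4 − 14.4)/avg = 5/16.9 = 0.295857…
E_cross = (343/1610.5) / (5/16.9) = 0.7198…
E_cross > 0 ⇒ the goods are substitutes.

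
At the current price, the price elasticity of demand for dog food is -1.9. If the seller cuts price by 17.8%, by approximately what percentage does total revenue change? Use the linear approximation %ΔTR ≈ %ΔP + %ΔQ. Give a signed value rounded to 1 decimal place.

%ΔQ ≈ Ed × %ΔP = (-1.9) × (-17.8%) = +33.8200%
%ΔTR ≈ %ΔP + %ΔQ = (-17.8%) + (+33.8200%) = +16.0200%

+16.0%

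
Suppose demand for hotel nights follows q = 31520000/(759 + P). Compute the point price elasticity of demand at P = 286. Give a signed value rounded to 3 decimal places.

-0.274

dq/dP = −31520000/(759 + P)² = -28.8638. At P = 286, q = 30162.7.
Ed = (dq/dP)·(P/q) = (-28.8638) × (286/30162.7) = -0.27368…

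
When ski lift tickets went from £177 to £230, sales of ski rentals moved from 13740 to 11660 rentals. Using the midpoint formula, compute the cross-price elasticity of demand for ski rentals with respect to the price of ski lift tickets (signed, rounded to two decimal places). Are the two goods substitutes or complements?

%ΔQ_{ski rentals} = (11660 − 13740)/avg = -2080/12700 = -0.163779…
%ΔP_{ski lift tickets} = (230 − 177)/avg = 53/203.5 = 0.260442…
E_cross = (-2080/12700) / (53/203.5) = -0.6288…
E_cross < 0 ⇒ the goods are complements.

-0.63; complements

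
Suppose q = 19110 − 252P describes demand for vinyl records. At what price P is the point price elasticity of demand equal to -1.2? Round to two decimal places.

41.36

Ed = −252P/(19110 − 252P). Set this equal to -1.2:
252P = 1.2·(19110 − 252P) ⇒ 252P(1 + 1.2) = 1.2·19110
P = 1.2·19110 / (252·2.2) = 41.3636…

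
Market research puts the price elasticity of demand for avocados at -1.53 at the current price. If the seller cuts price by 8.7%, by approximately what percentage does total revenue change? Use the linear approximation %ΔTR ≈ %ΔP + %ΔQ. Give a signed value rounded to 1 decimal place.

%ΔQ ≈ Ed × %ΔP = (-1.53) × (-8.7%) = +13.3110%
%ΔTR ≈ %ΔP + %ΔQ = (-8.7%) + (+13.3110%) = +4.6110%

+4.6%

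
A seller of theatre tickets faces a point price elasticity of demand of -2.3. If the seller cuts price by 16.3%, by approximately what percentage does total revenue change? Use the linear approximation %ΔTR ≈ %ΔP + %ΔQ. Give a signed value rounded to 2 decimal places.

%ΔQ ≈ Ed × %ΔP = (-2.3) × (-16.3%) = +37.4900%
%ΔTR ≈ %ΔP + %ΔQ = (-16.3%) + (+37.4900%) = +21.1900%

+21.19%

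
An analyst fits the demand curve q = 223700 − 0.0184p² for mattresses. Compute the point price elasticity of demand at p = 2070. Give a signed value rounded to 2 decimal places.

-1.09

dq/dp = −2·0.0184·p = -76.176. At p = 2070, q = 144857.84.
Ed = (dq/dp)·(p/q) = (-76.176) × (2070/144857.84) = -1.0885…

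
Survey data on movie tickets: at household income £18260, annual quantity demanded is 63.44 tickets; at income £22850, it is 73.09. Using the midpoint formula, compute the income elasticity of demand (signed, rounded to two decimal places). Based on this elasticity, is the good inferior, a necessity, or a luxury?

%ΔQ = (73.09 − 63.44)/[( 63.44 + 73.09)/2] = 9.65/68.265 = 0.141360…
%ΔIncome = (22850 − 18260)/[( 18260 + 22850)/2] = 4590/20555 = 0.223303…
E_income = (9.65/68.265) / (4590/20555) = 0.6330…
0 < E_income < 1 ⇒ normal good, necessity.

0.63; necessity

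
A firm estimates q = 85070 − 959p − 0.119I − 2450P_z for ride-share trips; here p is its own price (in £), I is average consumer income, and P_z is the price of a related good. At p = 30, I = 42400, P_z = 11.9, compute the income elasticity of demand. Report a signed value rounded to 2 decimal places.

-0.23

At the given values, q = 85070 − 959(30) − 0.119(42400) − 2450(11.9) = 22099.4.
∂q/∂I = -0.119.
E = (-0.119) × (42400/22099.4) = -0.2283…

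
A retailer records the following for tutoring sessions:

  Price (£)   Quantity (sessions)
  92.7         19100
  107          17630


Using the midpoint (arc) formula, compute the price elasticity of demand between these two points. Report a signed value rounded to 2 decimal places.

-0.56

%ΔQ = (17630 − 19100) / [(19100 + 17630)/2] = -1470/18365 = -0.080043…
%ΔP = (107 − 92.7) / [(92.7 + 107)/2] = 14.3/99.85 = 0.143214…
Arc Ed = %ΔQ / %ΔP = (-1470/18365) / (14.3/99.85) = -0.5589…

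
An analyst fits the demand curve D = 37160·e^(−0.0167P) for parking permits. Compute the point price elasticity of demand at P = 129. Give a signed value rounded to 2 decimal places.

dD/dP = −0.0167·D = -71.9766. At P = 129, D = 4309.98.
Ed = (dD/dP)·(P/D) = (-71.9766) × (129/4309.98) = -2.1543

-2.15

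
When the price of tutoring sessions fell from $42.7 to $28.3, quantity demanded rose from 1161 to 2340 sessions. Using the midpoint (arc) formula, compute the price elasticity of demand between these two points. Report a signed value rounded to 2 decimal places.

-1.66

%ΔQ = (2340 − 1161) / [(1161 + 2340)/2] = 1179/1750.5 = 0.673521…
%ΔP = (28.3 − 42.7) / [(42.7 + 28.3)/2] = -14.4/35.5 = -0.405633…
Arc Ed = %ΔQ / %ΔP = (1179/1750.5) / (-14.4/35.5) = -1.6604…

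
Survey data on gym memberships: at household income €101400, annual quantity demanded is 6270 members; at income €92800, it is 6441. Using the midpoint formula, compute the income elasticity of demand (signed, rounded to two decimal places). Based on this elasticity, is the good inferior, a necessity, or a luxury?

-0.30; inferior

%ΔQ = (6441 − 6270)/[( 6270 + 6441)/2] = 171/6355.5 = 0.026905…
%ΔIncome = (92800 − 101400)/[( 101400 + 92800)/2] = -8600/97100 = -0.088568…
E_income = (171/6355.5) / (-8600/97100) = -0.3037…
E_income < 0 ⇒ inferior good.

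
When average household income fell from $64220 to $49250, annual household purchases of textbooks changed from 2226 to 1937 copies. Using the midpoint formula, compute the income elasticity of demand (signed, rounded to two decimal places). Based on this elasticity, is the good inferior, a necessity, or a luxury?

%ΔQ = (1937 − 2226)/[( 2226 + 1937)/2] = -289/2081.5 = -0.138842…
%ΔIncome = (49250 − 64220)/[( 64220 + 49250)/2] = -14970/56735 = -0.263858…
E_income = (-289/2081.5) / (-14970/56735) = 0.5261…
0 < E_income < 1 ⇒ normal good, necessity.

0.53; necessity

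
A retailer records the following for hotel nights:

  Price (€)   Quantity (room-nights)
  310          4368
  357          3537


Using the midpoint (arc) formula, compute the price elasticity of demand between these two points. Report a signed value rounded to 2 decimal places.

-1.49

%ΔQ = (3537 − 4368) / [(4368 + 3537)/2] = -831/3952.5 = -0.210246…
%ΔP = (357 − 310) / [(310 + 357)/2] = 47/333.5 = 0.140929…
Arc Ed = %ΔQ / %ΔP = (-831/3952.5) / (47/333.5) = -1.4918…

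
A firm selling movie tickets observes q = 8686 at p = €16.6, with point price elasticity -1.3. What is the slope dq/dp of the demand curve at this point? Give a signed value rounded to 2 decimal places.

Ed = (dq/dp)·(p/q) ⇒ dq/dp = Ed·q/p = (-1.3)·8686/16.6 = -680.2289…

-680.23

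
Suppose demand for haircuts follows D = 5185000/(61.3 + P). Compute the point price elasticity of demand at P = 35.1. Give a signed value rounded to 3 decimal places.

-0.364

dD/dP = −5185000/(61.3 + P)² = -557.949. At P = 35.1, D = 53786.3.
Ed = (dD/dP)·(P/D) = (-557.949) × (35.1/53786.3) = -0.36410…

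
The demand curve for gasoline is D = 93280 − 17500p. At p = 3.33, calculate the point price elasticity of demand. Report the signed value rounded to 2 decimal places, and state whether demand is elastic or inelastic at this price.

-1.66; elastic

dD/dp = −17500. At p = 3.33, D = 93280 − 17500(3.33) = 35005.
Ed = (dD/dp)·(p/D) = −17500 × (3.33/35005) = -1.6647…
|Ed| = 1.66 > 1, so demand is elastic.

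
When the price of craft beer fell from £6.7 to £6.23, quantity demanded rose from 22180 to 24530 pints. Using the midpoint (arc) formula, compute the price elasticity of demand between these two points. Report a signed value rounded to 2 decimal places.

-1.38

%ΔQ = (24530 − 22180) / [(22180 + 24530)/2] = 2350/23355 = 0.100620…
%ΔP = (6.23 − 6.7) / [(6.7 + 6.23)/2] = -0.47/6.465 = -0.072699…
Arc Ed = %ΔQ / %ΔP = (2350/23355) / (-0.47/6.465) = -1.3840…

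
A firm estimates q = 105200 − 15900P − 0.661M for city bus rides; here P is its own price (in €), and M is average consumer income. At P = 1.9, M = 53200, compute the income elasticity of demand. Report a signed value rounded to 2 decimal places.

At the given values, q = 105200 − 15900(1.9) − 0.661(53200) = 39824.8.
∂q/∂M = -0.661.
E = (-0.661) × (53200/39824.8) = -0.8829…

-0.88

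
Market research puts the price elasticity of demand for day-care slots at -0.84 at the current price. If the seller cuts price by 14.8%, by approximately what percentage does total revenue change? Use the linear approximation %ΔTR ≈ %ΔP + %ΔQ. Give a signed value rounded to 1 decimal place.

-2.4%

%ΔQ ≈ Ed × %ΔP = (-0.84) × (-14.8%) = +12.4320%
%ΔTR ≈ %ΔP + %ΔQ = (-14.8%) + (+12.4320%) = -2.3680%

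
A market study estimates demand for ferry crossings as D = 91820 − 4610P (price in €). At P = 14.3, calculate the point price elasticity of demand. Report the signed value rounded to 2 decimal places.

dD/dP = −4610. At P = 14.3, D = 91820 − 4610(14.3) = 25897.
Ed = (dD/dP)·(P/D) = −4610 × (14.3/25897) = -2.5455…

-2.55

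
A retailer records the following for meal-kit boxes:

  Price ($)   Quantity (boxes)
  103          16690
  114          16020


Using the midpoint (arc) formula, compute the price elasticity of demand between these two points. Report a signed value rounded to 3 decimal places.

%ΔQ = (16020 − 16690) / [(16690 + 16020)/2] = -670/16355 = -0.040966…
%ΔP = (114 − 103) / [(103 + 114)/2] = 11/108.5 = 0.101382…
Arc Ed = %ΔQ / %ΔP = (-670/16355) / (11/108.5) = -0.40407…

-0.404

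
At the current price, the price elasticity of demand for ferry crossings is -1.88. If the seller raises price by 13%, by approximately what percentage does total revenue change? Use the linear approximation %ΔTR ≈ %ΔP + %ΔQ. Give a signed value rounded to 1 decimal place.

%ΔQ ≈ Ed × %ΔP = (-1.88) × (+13%) = -24.4400%
%ΔTR ≈ %ΔP + %ΔQ = (+13%) + (-24.4400%) = -11.4400%

-11.4%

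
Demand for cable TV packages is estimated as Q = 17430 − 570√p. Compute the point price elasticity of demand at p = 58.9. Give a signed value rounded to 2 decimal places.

-0.17

dQ/dp = −570/(2√p) = -37.1353. At p = 58.9, Q = 13055.5.
Ed = (dQ/dp)·(p/Q) = (-37.1353) × (58.9/13055.5) = -0.1675…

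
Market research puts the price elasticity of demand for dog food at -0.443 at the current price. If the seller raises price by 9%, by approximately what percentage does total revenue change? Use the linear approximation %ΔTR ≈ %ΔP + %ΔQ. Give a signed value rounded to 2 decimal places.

%ΔQ ≈ Ed × %ΔP = (-0.443) × (+9%) = -3.9870%
%ΔTR ≈ %ΔP + %ΔQ = (+9%) + (-3.9870%) = +5.0130%

+5.01%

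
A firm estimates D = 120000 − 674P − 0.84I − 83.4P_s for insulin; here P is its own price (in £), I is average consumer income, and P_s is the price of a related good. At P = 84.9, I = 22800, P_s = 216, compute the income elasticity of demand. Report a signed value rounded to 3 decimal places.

-0.748

At the given values, D = 120000 − 674(84.9) − 0.84(22800) − 83.4(216) = 25611.
∂D/∂I = -0.84.
E = (-0.84) × (22800/25611) = -0.74780…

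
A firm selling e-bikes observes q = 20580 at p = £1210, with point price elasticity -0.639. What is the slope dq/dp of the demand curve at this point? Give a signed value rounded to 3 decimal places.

-10.868

Ed = (dq/dp)·(p/q) ⇒ dq/dp = Ed·q/p = (-0.639)·20580/1210 = -10.86828…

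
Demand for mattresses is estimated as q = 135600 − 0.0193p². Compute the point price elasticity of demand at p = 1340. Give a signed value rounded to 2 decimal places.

dq/dp = −2·0.0193·p = -51.724. At p = 1340, q = 100944.92.
Ed = (dq/dp)·(p/q) = (-51.724) × (1340/100944.92) = -0.6866…

-0.69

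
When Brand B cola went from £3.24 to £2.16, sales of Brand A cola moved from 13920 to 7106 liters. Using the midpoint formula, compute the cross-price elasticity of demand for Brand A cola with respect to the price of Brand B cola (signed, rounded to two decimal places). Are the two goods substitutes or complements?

1.62; substitutes

%ΔQ_{Brand A cola} = (7106 − 13920)/avg = -6814/10513 = -0.648149…
%ΔP_{Brand B cola} = (2.16 − 3.24)/avg = -1.08/2.7 = -0.4
E_cross = (-6814/10513) / (-1.08/2.7) = 1.6203…
E_cross > 0 ⇒ the goods are substitutes.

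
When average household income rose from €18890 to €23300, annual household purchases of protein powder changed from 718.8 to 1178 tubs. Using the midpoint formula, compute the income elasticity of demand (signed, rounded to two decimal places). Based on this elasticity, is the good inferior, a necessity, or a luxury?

%ΔQ = (1178 − 718.8)/[( 718.8 + 1178)/2] = 459.2/948.4 = 0.484183…
%ΔIncome = (23300 − 18890)/[( 18890 + 23300)/2] = 4410/21095 = 0.209054…
E_income = (459.2/948.4) / (4410/21095) = 2.3160…
E_income > 1 ⇒ normal good, luxury.

2.32; luxury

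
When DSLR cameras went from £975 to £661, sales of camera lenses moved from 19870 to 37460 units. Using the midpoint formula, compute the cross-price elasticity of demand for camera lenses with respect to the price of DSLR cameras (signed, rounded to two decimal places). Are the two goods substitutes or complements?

%ΔQ_{camera lenses} = (37460 − 19870)/avg = 17590/28665 = 0.613640…
%ΔP_{DSLR cameras} = (661 − 975)/avg = -314/818 = -0.383863…
E_cross = (17590/28665) / (-314/818) = -1.5985…
E_cross < 0 ⇒ the goods are complements.

-1.60; complements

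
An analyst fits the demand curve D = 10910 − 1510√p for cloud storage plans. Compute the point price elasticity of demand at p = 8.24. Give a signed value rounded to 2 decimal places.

dD/dp = −1510/(2√p) = -263.017. At p = 8.24, D = 6575.48.
Ed = (dD/dp)·(p/D) = (-263.017) × (8.24/6575.48) = -0.3295…

-0.33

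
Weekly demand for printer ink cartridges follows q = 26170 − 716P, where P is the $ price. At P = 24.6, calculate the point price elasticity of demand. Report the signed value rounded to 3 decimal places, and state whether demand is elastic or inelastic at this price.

dq/dP = −716. At P = 24.6, q = 26170 − 716(24.6) = 8556.4.
Ed = (dq/dP)·(P/q) = −716 × (24.6/8556.4) = -2.05852…
|Ed| = 2.059 > 1, so demand is elastic.

-2.059; elastic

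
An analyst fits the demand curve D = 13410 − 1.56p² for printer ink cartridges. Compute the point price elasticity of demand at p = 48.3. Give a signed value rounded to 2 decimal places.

-0.74

dD/dp = −2·1.56·p = -150.696. At p = 48.3, D = 9770.6916.
Ed = (dD/dp)·(p/D) = (-150.696) × (48.3/9770.6916) = -0.7449…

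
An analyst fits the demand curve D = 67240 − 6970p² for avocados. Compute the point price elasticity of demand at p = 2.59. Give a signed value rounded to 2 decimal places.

dD/dp = −2·6970·p = -36104.6. At p = 2.59, D = 20484.543.
Ed = (dD/dp)·(p/D) = (-36104.6) × (2.59/20484.543) = -4.5649…

-4.56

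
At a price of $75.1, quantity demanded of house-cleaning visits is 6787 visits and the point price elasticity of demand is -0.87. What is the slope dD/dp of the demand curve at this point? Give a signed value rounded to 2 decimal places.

-78.62

Ed = (dD/dp)·(p/D) ⇒ dD/dp = Ed·D/p = (-0.87)·6787/75.1 = -78.6243…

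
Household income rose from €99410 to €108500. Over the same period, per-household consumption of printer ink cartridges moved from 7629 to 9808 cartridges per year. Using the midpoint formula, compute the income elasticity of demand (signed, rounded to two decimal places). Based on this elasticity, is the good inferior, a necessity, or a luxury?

2.86; luxury

%ΔQ = (9808 − 7629)/[( 7629 + 9808)/2] = 2179/8718.5 = 0.249928…
%ΔIncome = (108500 − 99410)/[( 99410 + 108500)/2] = 9090/103955 = 0.087441…
E_income = (2179/8718.5) / (9090/103955) = 2.8582…
E_income > 1 ⇒ normal good, luxury.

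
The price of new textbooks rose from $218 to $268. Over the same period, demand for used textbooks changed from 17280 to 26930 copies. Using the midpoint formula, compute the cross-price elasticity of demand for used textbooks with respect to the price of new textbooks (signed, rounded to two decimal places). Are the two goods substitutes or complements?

%ΔQ_{used textbooks} = (26930 − 17280)/avg = 9650/22105 = 0.436552…
%ΔP_{new textbooks} = (268 − 218)/avg = 50/243 = 0.205761…
E_cross = (9650/22105) / (50/243) = 2.1216…
E_cross > 0 ⇒ the goods are substitutes.

2.12; substitutes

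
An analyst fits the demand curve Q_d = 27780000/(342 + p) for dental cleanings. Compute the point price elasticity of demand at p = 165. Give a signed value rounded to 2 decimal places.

-0.33

dQ_d/dp = −27780000/(342 + p)² = -108.073. At p = 165, Q_d = 54792.9.
Ed = (dQ_d/dp)·(p/Q_d) = (-108.073) × (165/54792.9) = -0.3254…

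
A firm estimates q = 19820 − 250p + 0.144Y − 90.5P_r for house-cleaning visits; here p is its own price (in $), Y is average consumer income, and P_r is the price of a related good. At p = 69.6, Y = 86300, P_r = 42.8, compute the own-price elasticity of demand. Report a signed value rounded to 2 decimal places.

-1.59

At the given values, q = 19820 − 250(69.6) + 0.144(86300) − 90.5(42.8) = 10973.8.
∂q/∂p = −250.
E = (-250) × (69.6/10973.8) = -1.5855…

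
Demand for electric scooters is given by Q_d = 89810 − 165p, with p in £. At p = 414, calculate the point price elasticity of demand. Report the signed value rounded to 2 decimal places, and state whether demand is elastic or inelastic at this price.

-3.18; elastic

dQ_d/dp = −165. At p = 414, Q_d = 89810 − 165(414) = 21500.
Ed = (dQ_d/dp)·(p/Q_d) = −165 × (414/21500) = -3.1772…
|Ed| = 3.18 > 1, so demand is elastic.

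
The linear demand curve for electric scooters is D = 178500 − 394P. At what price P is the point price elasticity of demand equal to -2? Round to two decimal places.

302.03

Ed = −394P/(178500 − 394P). Set this equal to -2:
394P = 2·(178500 − 394P) ⇒ 394P(1 + 2) = 2·178500
P = 2·178500 / (394·3) = 302.0304…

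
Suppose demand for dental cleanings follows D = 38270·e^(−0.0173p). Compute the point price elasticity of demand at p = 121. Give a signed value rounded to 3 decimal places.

dD/dp = −0.0173·D = -81.6199. At p = 121, D = 4717.91.
Ed = (dD/dp)·(p/D) = (-81.6199) × (121/4717.91) = -2.0933

-2.093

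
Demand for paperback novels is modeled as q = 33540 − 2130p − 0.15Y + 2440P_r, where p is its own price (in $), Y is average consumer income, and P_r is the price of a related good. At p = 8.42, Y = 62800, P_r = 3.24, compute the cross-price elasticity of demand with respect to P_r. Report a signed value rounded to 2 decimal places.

At the given values, q = 33540 − 2130(8.42) − 0.15(62800) + 2440(3.24) = 14091.
∂q/∂P_r = 2440.
E = (2440) × (3.24/14091) = 0.5610…

0.56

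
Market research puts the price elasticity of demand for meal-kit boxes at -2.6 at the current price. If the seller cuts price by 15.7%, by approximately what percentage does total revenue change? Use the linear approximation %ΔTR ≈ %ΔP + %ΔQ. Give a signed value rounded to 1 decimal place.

%ΔQ ≈ Ed × %ΔP = (-2.6) × (-15.7%) = +40.8200%
%ΔTR ≈ %ΔP + %ΔQ = (-15.7%) + (+40.8200%) = +25.1200%

+25.1%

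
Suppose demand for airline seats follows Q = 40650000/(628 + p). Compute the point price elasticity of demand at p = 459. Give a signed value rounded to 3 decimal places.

-0.422

dQ/dp = −40650000/(628 + p)² = -34.4034. At p = 459, Q = 37396.5.
Ed = (dQ/dp)·(p/Q) = (-34.4034) × (459/37396.5) = -0.42226…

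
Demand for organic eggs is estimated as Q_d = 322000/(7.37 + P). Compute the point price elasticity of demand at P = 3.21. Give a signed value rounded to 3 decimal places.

dQ_d/dP = −322000/(7.37 + P)² = -2876.63. At P = 3.21, Q_d = 30434.8.
Ed = (dQ_d/dP)·(P/Q_d) = (-2876.63) × (3.21/30434.8) = -0.30340…

-0.303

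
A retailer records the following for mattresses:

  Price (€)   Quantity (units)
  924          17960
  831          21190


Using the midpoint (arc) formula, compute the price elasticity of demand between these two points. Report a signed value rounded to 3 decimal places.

%ΔQ = (21190 − 17960) / [(17960 + 21190)/2] = 3230/19575 = 0.165006…
%ΔP = (831 − 924) / [(924 + 831)/2] = -93/877.5 = -0.105982…
Arc Ed = %ΔQ / %ΔP = (3230/19575) / (-93/877.5) = -1.55691…

-1.557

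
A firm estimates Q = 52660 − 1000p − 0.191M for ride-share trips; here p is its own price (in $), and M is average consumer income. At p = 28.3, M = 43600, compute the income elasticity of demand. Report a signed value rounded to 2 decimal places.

At the given values, Q = 52660 − 1000(28.3) − 0.191(43600) = 16032.4.
∂Q/∂M = -0.191.
E = (-0.191) × (43600/16032.4) = -0.5194…

-0.52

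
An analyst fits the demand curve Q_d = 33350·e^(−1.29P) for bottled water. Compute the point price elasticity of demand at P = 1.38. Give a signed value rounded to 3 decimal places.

-1.780

dQ_d/dP = −1.29·Q_d = -7253.62. At P = 1.38, Q_d = 5622.96.
Ed = (dQ_d/dP)·(P/Q_d) = (-7253.62) × (1.38/5622.96) = -1.7802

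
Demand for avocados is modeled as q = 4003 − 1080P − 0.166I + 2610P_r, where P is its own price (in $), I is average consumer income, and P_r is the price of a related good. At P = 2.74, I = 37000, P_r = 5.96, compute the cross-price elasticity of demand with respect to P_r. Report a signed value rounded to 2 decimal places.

1.49

At the given values, q = 4003 − 1080(2.74) − 0.166(37000) + 2610(5.96) = 10457.4.
∂q/∂P_r = 2610.
E = (2610) × (5.96/10457.4) = 1.4875…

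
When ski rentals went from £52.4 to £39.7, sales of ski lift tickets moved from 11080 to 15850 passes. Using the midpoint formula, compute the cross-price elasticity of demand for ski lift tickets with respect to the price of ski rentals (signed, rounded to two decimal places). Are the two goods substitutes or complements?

-1.28; complements

%ΔQ_{ski lift tickets} = (15850 − 11080)/avg = 4770/13465 = 0.354251…
%ΔP_{ski rentals} = (39.7 − 52.4)/avg = -12.7/46.05 = -0.275787…
E_cross = (4770/13465) / (-12.7/46.05) = -1.2845…
E_cross < 0 ⇒ the goods are complements.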